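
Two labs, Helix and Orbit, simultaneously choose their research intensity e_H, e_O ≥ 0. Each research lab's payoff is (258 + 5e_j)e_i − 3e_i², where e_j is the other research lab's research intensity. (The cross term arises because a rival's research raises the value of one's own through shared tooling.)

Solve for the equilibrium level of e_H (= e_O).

Helix's payoff is (258 + 5e_O)e_H − 3e_H².
∂π/∂e_H = 258 + 5e_O − 6e_H = 0, so e_H = 43 + (5/6)e_O.
By symmetry e_O = e_H; substituting into the reaction function, (1/6)e_H = 43 and e_H = 258.

258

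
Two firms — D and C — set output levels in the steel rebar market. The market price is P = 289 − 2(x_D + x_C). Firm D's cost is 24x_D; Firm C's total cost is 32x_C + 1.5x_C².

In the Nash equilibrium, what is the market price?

135.75

Firm D's profit: π = x_D(289 − 2(x_D + x_C)) − 24x_D.
∂π/∂x_D = 265 − 4x_D − 2x_C = 0, so x_D = 66.25 − 0.5x_C.
For C: ∂π/∂x_C = 257 − 7x_C − 2x_D = 0 ⇒ x_C = 257/7 − (2/7)x_D.
Substituting the second reaction function into the first: x_D = 66.25 − 0.5(257/7 − (2/7)x_D), which gives (6/7)x_D = 1341/28 ⇒ x_D = 55.875.
Then x_C = 257/7 − (2/7)·55.875 = 20.75.
Equilibrium price: P = 289 − 2·76.625 = 135.75.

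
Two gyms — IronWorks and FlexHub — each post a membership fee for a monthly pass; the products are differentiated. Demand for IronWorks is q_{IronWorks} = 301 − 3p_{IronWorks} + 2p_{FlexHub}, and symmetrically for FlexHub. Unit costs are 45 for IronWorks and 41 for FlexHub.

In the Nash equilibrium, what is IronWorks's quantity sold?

189.75

IronWorks's profit: π = (p_{IronWorks} − 45)(301 − 3p_{IronWorks} + 2p_{FlexHub}).
∂π/∂p_{IronWorks} = 436 − 6p_{IronWorks} + 2p_{FlexHub} = 0 ⇒ p_{IronWorks} = 218/3 + (1/3)p_{FlexHub}.
Similarly p_{FlexHub} = 212/3 + (1/3)p_{IronWorks}.
Plugging p_{FlexHub} into IronWorks's best response: p_{IronWorks} = 218/3 + (1/3)(212/3 + (1/3)p_{IronWorks}) ⇒ (8/9)p_{IronWorks} = 866/9, so p_{IronWorks} = 108.25.
Then p_{FlexHub} = 212/3 + (1/3)·108.25 = 106.75.
q_{IronWorks} = 301 − 3·108.25 + 2·106.75 = 189.75.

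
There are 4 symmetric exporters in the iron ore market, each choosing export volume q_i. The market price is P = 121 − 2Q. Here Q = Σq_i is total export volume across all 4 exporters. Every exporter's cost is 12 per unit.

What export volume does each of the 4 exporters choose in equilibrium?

10.9

A representative exporter's profit is π_i = q_i(121 − 2Q) − 12q_i, with Q = q_i + Σ_{j≠i} q_j.
First-order condition: 109 − 4q_i − 2Σ_{j≠i} q_j = 0.
In a symmetric equilibrium every exporter chooses the same q, so Σ_{j≠i} q_j = 3q. The condition becomes 109 − 10q = 0, giving q = 109/10 = 10.9.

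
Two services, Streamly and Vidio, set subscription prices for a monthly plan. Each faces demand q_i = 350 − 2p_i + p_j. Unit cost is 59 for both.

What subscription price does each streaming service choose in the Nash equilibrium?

Streamly's profit: π = (p_{Streamly} − 59)(350 − 2p_{Streamly} + p_{Vidio}).
∂π/∂p_{Streamly} = 468 − 4p_{Streamly} + p_{Vidio} = 0 ⇒ p_{Streamly} = 117 + 0.25p_{Vidio}.
By symmetry p_{Vidio} = p_{Streamly}; substituting into the reaction function, 0.75p_{Streamly} = 117 and p_{Streamly} = 156.

156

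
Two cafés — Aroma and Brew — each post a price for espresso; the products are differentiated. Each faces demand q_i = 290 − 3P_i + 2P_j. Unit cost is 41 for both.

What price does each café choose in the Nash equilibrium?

103.25

Aroma's profit: π = (P_{Aroma} − 41)(290 − 3P_{Aroma} + 2P_{Brew}).
∂π/∂P_{Aroma} = 413 − 6P_{Aroma} + 2P_{Brew} = 0 ⇒ P_{Aroma} = 413/6 + (1/3)P_{Brew}.
By symmetry P_{Brew} = P_{Aroma}; substituting into the reaction function, (2/3)P_{Aroma} = 413/6 and P_{Aroma} = 103.25.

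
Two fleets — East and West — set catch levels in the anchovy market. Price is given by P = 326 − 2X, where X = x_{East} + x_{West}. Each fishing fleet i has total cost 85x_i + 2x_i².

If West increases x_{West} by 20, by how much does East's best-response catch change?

Fishing fleet East's profit: π = x_{East}(326 − 2(x_{East} + x_{West})) − 85x_{East} − 2x_{East}².
∂π/∂x_{East} = 241 − 8x_{East} − 2x_{West} = 0, so x_{East} = 30.125 − 0.25x_{West}.
The reaction-function slope is −0.25, so a 20-unit rise in x_{West} moves x_{East} by −0.25 × 20 = −5. East's best response falls — the actions are strategic substitutes.

-5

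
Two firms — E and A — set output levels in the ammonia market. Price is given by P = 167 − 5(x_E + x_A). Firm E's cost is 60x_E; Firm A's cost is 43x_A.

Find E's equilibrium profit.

Firm E's profit: π = x_E(167 − 5(x_E + x_A)) − 60x_E.
∂π/∂x_E = 107 − 10x_E − 5x_A = 0, so x_E = 10.7 − 0.5x_A.
By the same steps for A: x_A = 12.4 − 0.5x_E.
Solving the two reaction functions simultaneously: (1 − (−0.5)(−0.5))x_E = 10.7 − 0.5·12.4, so 0.75x_E = 4.5 and x_E = 6.
Then x_A = 12.4 − 0.5·6 = 9.4.
Price P = 167 − 5·15.4 = 90.
E's profit: (90 − 60)·6 = 180.

180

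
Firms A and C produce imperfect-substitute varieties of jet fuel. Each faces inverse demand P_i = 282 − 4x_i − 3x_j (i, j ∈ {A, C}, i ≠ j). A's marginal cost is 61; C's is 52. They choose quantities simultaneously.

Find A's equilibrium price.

Firm A's profit: π = x_A(282 − 4x_A − 3x_C) − 61x_A.
∂π/∂x_A = 221 − 8x_A − 3x_C = 0 ⇒ x_A = 27.625 − 0.375x_C.
Similarly x_C = 28.75 − 0.375x_A.
Solving the two reaction functions simultaneously: (1 − (−0.375)(−0.375))x_A = 27.625 − 0.375·28.75, so (55/64)x_A = 539/32 and x_A = 19.6.
Then x_C = 28.75 − 0.375·19.6 = 21.4.
P_A = 282 − 4·19.6 − 3·21.4 = 139.4.

139.4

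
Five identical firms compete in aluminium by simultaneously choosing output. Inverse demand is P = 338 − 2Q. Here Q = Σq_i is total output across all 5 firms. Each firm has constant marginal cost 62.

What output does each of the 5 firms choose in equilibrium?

23

A representative firm's profit is π_i = q_i(338 − 2Q) − 62q_i, with Q = q_i + Σ_{j≠i} q_j.
First-order condition: 276 − 4q_i − 2Σ_{j≠i} q_j = 0.
Imposing symmetry (q_j = q for all j) turns Σ_{j≠i} q_j into 4q, so 276 = 12q and q = 23.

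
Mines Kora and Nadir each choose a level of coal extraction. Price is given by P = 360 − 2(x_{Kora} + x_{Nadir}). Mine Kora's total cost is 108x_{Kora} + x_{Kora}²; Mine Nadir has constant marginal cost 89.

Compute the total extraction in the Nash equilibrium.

Mine Kora's profit: π = x_{Kora}(360 − 2(x_{Kora} + x_{Nadir})) − 108x_{Kora} − x_{Kora}².
∂π/∂x_{Kora} = 252 − 6x_{Kora} − 2x_{Nadir} = 0, so x_{Kora} = 42 − (1/3)x_{Nadir}.
For Nadir: ∂π/∂x_{Nadir} = 271 − 4x_{Nadir} − 2x_{Kora} = 0 ⇒ x_{Nadir} = 67.75 − 0.5x_{Kora}.
Substituting the second reaction function into the first: x_{Kora} = 42 − (1/3)(67.75 − 0.5x_{Kora}), which gives (5/6)x_{Kora} = 233/12 ⇒ x_{Kora} = 23.3.
Then x_{Nadir} = 67.75 − 0.5·23.3 = 56.1.
Total extraction: 23.3 + 56.1 = 79.4.

79.4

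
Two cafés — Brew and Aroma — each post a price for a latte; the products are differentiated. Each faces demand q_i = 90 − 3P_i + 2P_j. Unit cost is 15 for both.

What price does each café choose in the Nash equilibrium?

Brew's profit: π = (P_{Brew} − 15)(90 − 3P_{Brew} + 2P_{Aroma}).
∂π/∂P_{Brew} = 135 − 6P_{Brew} + 2P_{Aroma} = 0 ⇒ P_{Brew} = 22.5 + (1/3)P_{Aroma}.
Setting P_{Brew} = P_{Aroma} in the reaction function: P_{Brew} = 22.5 + (1/3)P_{Brew}, so P_{Brew} = 22.5 / (2/3) = 33.75.

33.75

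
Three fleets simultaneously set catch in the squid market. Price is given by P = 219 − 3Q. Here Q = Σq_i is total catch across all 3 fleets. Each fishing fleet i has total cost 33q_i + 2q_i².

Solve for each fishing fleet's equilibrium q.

A representative fishing fleet's profit is π_i = q_i(219 − 3Q) − 33q_i − 2q_i², with Q = q_i + Σ_{j≠i} q_j.
First-order condition: 186 − 10q_i − 3Σ_{j≠i} q_j = 0.
With identical fishing fleets, set every q_j = q: then 186 − 10q − 6q = 0, i.e. q = 186/16 = 11.625.

11.625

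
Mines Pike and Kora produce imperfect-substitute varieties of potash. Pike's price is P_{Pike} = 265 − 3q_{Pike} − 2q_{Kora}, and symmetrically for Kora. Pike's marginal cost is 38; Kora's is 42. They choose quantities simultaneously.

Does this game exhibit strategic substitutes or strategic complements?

strategic substitutes

Mine Pike's profit: π = q_{Pike}(265 − 3q_{Pike} − 2q_{Kora}) − 38q_{Pike}.
∂π/∂q_{Pike} = 227 − 6q_{Pike} − 2q_{Kora} = 0 ⇒ q_{Pike} = 227/6 − (1/3)q_{Kora}.
The best-response slope dq_{Pike}/dq_{Kora} = −1/3 < 0: the reaction function is downward-sloping, so the choices are strategic substitutes.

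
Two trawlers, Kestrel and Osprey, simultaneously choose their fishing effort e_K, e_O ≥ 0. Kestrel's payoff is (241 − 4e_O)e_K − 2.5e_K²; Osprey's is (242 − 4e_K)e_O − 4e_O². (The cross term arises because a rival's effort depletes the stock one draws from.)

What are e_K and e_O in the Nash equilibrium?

Expanding Kestrel's payoff: 241e_K − 4e_Oe_K − 2.5e_K².
∂π/∂e_K = 241 − 4e_O − 5e_K = 0, so e_K = 48.2 − 0.8e_O.
Likewise for Osprey: e_O = 30.25 − 0.5e_K.
Solving the two reaction functions simultaneously: (1 − (−0.8)(−0.5))e_K = 48.2 − 0.8·30.25, so 0.6e_K = 24 and e_K = 40.
Then e_O = 30.25 − 0.5·40 = 10.25.

40, 10.25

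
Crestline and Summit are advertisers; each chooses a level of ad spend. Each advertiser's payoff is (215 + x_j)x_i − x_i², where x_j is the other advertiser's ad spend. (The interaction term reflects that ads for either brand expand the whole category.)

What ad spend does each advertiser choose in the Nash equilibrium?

Crestline's payoff is (215 + x_S)x_C − x_C².
∂π/∂x_C = 215 + x_S − 2x_C = 0, so x_C = 107.5 + 0.5x_S.
By symmetry x_S = x_C; substituting into the reaction function, 0.5x_C = 107.5 and x_C = 215.

215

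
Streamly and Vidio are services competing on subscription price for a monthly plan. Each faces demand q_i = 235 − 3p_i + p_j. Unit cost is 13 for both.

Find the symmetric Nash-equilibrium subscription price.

54.8

Streamly's profit: π = (p_{Streamly} − 13)(235 − 3p_{Streamly} + p_{Vidio}).
∂π/∂p_{Streamly} = 274 − 6p_{Streamly} + p_{Vidio} = 0 ⇒ p_{Streamly} = 137/3 + (1/6)p_{Vidio}.
The game is symmetric, so in equilibrium p_{Vidio} = p_{Streamly}: the reaction function gives (5/6)p_{Streamly} = 137/3, hence p_{Streamly} = 54.8.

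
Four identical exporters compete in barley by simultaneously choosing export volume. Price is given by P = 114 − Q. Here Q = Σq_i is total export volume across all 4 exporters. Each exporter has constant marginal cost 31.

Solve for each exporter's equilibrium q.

A representative exporter's profit is π_i = q_i(114 − Q) − 31q_i, with Q = q_i + Σ_{j≠i} q_j.
First-order condition: 83 − 2q_i − Σ_{j≠i} q_j = 0.
Imposing symmetry (q_j = q for all j) turns Σ_{j≠i} q_j into 3q, so 83 = 5q and q = 16.6.

16.6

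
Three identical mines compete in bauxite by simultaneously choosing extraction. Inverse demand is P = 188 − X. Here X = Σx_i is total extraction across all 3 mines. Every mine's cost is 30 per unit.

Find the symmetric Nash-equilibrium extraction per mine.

39.5

A representative mine's profit is π_i = x_i(188 − X) − 30x_i, with X = x_i + Σ_{j≠i} x_j.
First-order condition: 158 − 2x_i − Σ_{j≠i} x_j = 0.
Imposing symmetry (x_j = x for all j) turns Σ_{j≠i} x_j into 2x, so 158 = 4x and x = 39.5.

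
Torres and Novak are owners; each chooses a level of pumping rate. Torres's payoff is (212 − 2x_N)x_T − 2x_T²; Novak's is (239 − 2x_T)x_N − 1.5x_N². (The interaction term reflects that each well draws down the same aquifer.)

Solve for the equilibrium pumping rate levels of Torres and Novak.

Expanding Torres's payoff: 212x_T − 2x_Nx_T − 2x_T².
∂π/∂x_T = 212 − 2x_N − 4x_T = 0, so x_T = 53 − 0.5x_N.
Likewise for Novak: x_N = 239/3 − (2/3)x_T.
Plugging x_N into Torres's best response: x_T = 53 − 0.5(239/3 − (2/3)x_T) ⇒ (2/3)x_T = 79/6, so x_T = 19.75.
Then x_N = 239/3 − (2/3)·19.75 = 66.5.

19.75, 66.5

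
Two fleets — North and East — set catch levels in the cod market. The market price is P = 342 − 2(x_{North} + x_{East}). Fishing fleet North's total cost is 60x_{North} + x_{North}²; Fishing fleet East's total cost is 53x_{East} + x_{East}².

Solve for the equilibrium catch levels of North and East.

34.8125, 36.5625

Fishing fleet North's profit: π = x_{North}(342 − 2(x_{North} + x_{East})) − 60x_{North} − x_{North}².
∂π/∂x_{North} = 282 − 6x_{North} − 2x_{East} = 0, so x_{North} = 47 − (1/3)x_{East}.
By the same steps for East: x_{East} = 289/6 − (1/3)x_{North}.
Substituting the second reaction function into the first: x_{North} = 47 − (1/3)(289/6 − (1/3)x_{North}), which gives (8/9)x_{North} = 557/18 ⇒ x_{North} = 34.8125.
Then x_{East} = 289/6 − (1/3)·34.8125 = 36.5625.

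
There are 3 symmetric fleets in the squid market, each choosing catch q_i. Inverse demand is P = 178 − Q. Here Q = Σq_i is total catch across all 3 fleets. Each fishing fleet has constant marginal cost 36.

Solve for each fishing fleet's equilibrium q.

A representative fishing fleet's profit is π_i = q_i(178 − Q) − 36q_i, with Q = q_i + Σ_{j≠i} q_j.
First-order condition: 142 − 2q_i − Σ_{j≠i} q_j = 0.
With identical fishing fleets, set every q_j = q: then 142 − 2q − 2q = 0, i.e. q = 142/4 = 35.5.

35.5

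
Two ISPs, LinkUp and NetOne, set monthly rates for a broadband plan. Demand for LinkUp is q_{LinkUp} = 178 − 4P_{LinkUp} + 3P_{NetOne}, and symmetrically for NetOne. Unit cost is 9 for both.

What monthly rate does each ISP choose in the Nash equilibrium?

LinkUp's profit: π = (P_{LinkUp} − 9)(178 − 4P_{LinkUp} + 3P_{NetOne}).
∂π/∂P_{LinkUp} = 214 − 8P_{LinkUp} + 3P_{NetOne} = 0 ⇒ P_{LinkUp} = 26.75 + 0.375P_{NetOne}.
By symmetry P_{NetOne} = P_{LinkUp}; substituting into the reaction function, 0.625P_{LinkUp} = 26.75 and P_{LinkUp} = 42.8.

42.8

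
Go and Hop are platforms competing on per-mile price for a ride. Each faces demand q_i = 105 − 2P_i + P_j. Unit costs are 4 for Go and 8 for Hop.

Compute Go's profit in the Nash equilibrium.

Go's profit: π = (P_{Go} − 4)(105 − 2P_{Go} + P_{Hop}).
∂π/∂P_{Go} = 113 − 4P_{Go} + P_{Hop} = 0 ⇒ P_{Go} = 28.25 + 0.25P_{Hop}.
Similarly P_{Hop} = 30.25 + 0.25P_{Go}.
Substituting the second reaction function into the first: P_{Go} = 28.25 + 0.25(30.25 + 0.25P_{Go}), which gives 0.9375P_{Go} = 35.8125 ⇒ P_{Go} = 38.2.
Then P_{Hop} = 30.25 + 0.25·38.2 = 39.8.
q_{Go} = 105 − 2·38.2 + 39.8 = 68.4.
Profit = (38.2 − 4)·68.4 = 2339.28.

2339.28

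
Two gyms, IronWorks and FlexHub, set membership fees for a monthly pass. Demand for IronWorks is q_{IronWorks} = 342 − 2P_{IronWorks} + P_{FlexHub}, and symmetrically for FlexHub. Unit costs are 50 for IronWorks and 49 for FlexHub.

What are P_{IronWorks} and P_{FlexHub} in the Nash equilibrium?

147.2, 146.8

IronWorks's profit: π = (P_{IronWorks} − 50)(342 − 2P_{IronWorks} + P_{FlexHub}).
∂π/∂P_{IronWorks} = 442 − 4P_{IronWorks} + P_{FlexHub} = 0 ⇒ P_{IronWorks} = 110.5 + 0.25P_{FlexHub}.
Similarly P_{FlexHub} = 110 + 0.25P_{IronWorks}.
Solving the two reaction functions simultaneously: (1 − (0.25)(0.25))P_{IronWorks} = 110.5 + 0.25·110, so 0.9375P_{IronWorks} = 138 and P_{IronWorks} = 147.2.
Then P_{FlexHub} = 110 + 0.25·147.2 = 146.8.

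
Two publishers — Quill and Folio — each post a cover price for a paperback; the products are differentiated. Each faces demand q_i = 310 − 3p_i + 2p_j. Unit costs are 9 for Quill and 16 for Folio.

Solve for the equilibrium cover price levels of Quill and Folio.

85.5625, 88.1875

Quill's profit: π = (p_{Quill} − 9)(310 − 3p_{Quill} + 2p_{Folio}).
∂π/∂p_{Quill} = 337 − 6p_{Quill} + 2p_{Folio} = 0 ⇒ p_{Quill} = 337/6 + (1/3)p_{Folio}.
Similarly p_{Folio} = 179/3 + (1/3)p_{Quill}.
Plugging p_{Folio} into Quill's best response: p_{Quill} = 337/6 + (1/3)(179/3 + (1/3)p_{Quill}) ⇒ (8/9)p_{Quill} = 1369/18, so p_{Quill} = 85.5625.
Then p_{Folio} = 179/3 + (1/3)·85.5625 = 88.1875.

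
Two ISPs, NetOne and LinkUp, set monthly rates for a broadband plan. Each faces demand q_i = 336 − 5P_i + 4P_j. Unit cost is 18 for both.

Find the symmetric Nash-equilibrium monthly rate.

NetOne's profit: π = (P_{NetOne} − 18)(336 − 5P_{NetOne} + 4P_{LinkUp}).
∂π/∂P_{NetOne} = 426 − 10P_{NetOne} + 4P_{LinkUp} = 0 ⇒ P_{NetOne} = 42.6 + 0.4P_{LinkUp}.
By symmetry P_{LinkUp} = P_{NetOne}; substituting into the reaction function, 0.6P_{NetOne} = 42.6 and P_{NetOne} = 71.

71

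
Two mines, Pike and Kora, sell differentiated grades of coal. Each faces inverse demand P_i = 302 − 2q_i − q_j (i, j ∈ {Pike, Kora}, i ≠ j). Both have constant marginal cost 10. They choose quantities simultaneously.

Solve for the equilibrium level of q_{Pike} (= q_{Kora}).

Mine Pike's profit: π = q_{Pike}(302 − 2q_{Pike} − q_{Kora}) − 10q_{Pike}.
∂π/∂q_{Pike} = 292 − 4q_{Pike} − q_{Kora} = 0 ⇒ q_{Pike} = 73 − 0.25q_{Kora}.
Setting q_{Pike} = q_{Kora} in the reaction function: q_{Pike} = 73 − 0.25q_{Pike}, so q_{Pike} = 73 / 1.25 = 58.4.

58.4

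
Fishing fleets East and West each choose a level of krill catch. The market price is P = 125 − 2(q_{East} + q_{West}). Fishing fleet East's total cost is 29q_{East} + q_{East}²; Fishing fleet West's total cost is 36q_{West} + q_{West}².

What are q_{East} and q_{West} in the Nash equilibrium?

12.4375, 10.6875

Fishing fleet East's profit: π = q_{East}(125 − 2(q_{East} + q_{West})) − 29q_{East} − q_{East}².
∂π/∂q_{East} = 96 − 6q_{East} − 2q_{West} = 0, so q_{East} = 16 − (1/3)q_{West}.
By the same steps for West: q_{West} = 89/6 − (1/3)q_{East}.
Solving the two reaction functions simultaneously: (1 − (−1/3)(−1/3))q_{East} = 16 − (1/3)·(89/6), so (8/9)q_{East} = 199/18 and q_{East} = 12.4375.
Then q_{West} = 89/6 − (1/3)·12.4375 = 10.6875.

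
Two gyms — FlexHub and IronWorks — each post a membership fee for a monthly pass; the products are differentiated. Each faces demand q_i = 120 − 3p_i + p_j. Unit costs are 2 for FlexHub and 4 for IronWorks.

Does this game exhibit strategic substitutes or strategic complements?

FlexHub's profit: π = (p_{FlexHub} − 2)(120 − 3p_{FlexHub} + p_{IronWorks}).
∂π/∂p_{FlexHub} = 126 − 6p_{FlexHub} + p_{IronWorks} = 0 ⇒ p_{FlexHub} = 21 + (1/6)p_{IronWorks}.
The best-response slope dp_{FlexHub}/dp_{IronWorks} = 1/6 > 0: the reaction function is upward-sloping, so the choices are strategic complements.

strategic complements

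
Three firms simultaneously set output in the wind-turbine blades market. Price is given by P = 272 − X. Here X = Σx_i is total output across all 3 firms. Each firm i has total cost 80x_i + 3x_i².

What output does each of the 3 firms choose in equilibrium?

19.2

A representative firm's profit is π_i = x_i(272 − X) − 80x_i − 3x_i², with X = x_i + Σ_{j≠i} x_j.
First-order condition: 192 − 8x_i − Σ_{j≠i} x_j = 0.
With identical firms, set every x_j = x: then 192 − 8x − 2x = 0, i.e. x = 192/10 = 19.2.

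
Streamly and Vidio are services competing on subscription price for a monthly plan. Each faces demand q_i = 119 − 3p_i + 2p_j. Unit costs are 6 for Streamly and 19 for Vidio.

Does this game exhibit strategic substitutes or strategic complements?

Streamly's profit: π = (p_{Streamly} − 6)(119 − 3p_{Streamly} + 2p_{Vidio}).
∂π/∂p_{Streamly} = 137 − 6p_{Streamly} + 2p_{Vidio} = 0 ⇒ p_{Streamly} = 137/6 + (1/3)p_{Vidio}.
The best-response slope dp_{Streamly}/dp_{Vidio} = 1/3 > 0: the reaction function is upward-sloping, so the choices are strategic complements.

strategic complements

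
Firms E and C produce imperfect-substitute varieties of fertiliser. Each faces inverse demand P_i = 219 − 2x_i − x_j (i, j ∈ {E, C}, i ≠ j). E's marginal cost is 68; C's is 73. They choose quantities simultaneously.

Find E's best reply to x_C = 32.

29.75

Firm E's profit: π = x_E(219 − 2x_E − x_C) − 68x_E.
∂π/∂x_E = 151 − 4x_E − x_C = 0 ⇒ x_E = 37.75 − 0.25x_C.
At x_C = 32: x_E = 37.75 − 0.25·32 = 29.75.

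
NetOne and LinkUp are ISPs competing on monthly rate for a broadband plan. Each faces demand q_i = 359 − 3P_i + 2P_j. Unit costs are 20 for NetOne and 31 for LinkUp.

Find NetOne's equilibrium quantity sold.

260.4375

NetOne's profit: π = (P_{NetOne} − 20)(359 − 3P_{NetOne} + 2P_{LinkUp}).
∂π/∂P_{NetOne} = 419 − 6P_{NetOne} + 2P_{LinkUp} = 0 ⇒ P_{NetOne} = 419/6 + (1/3)P_{LinkUp}.
Similarly P_{LinkUp} = 226/3 + (1/3)P_{NetOne}.
Plugging P_{LinkUp} into NetOne's best response: P_{NetOne} = 419/6 + (1/3)(226/3 + (1/3)P_{NetOne}) ⇒ (8/9)P_{NetOne} = 1709/18, so P_{NetOne} = 106.8125.
Then P_{LinkUp} = 226/3 + (1/3)·106.8125 = 110.9375.
q_{NetOne} = 359 − 3·106.8125 + 2·110.9375 = 260.4375.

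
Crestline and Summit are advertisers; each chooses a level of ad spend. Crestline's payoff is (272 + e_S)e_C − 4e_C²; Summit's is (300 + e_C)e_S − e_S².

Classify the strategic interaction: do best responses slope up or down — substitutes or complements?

Expanding Crestline's payoff: 272e_C + e_Se_C − 4e_C².
∂π/∂e_C = 272 + e_S − 8e_C = 0, so e_C = 34 + 0.125e_S.
The best-response slope de_C/de_S = 0.125 > 0: the reaction function is upward-sloping, so the choices are strategic complements.

strategic complements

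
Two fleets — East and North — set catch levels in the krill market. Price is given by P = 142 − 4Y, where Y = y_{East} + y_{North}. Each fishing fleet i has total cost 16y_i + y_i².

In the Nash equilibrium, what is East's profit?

405

Fishing fleet East's profit: π = y_{East}(142 − 4(y_{East} + y_{North})) − 16y_{East} − y_{East}².
∂π/∂y_{East} = 126 − 10y_{East} − 4y_{North} = 0, so y_{East} = 12.6 − 0.4y_{North}.
The game is symmetric, so in equilibrium y_{North} = y_{East}: the reaction function gives 1.4y_{East} = 12.6, hence y_{East} = 9.
Price P = 142 − 4·18 = 70.
East's profit: (70 − 16)·9 − (9)² = 405.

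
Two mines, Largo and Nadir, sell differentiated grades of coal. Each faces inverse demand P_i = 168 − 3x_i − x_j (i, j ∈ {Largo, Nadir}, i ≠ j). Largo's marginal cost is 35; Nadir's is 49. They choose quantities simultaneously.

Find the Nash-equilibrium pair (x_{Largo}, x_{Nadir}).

Mine Largo's profit: π = x_{Largo}(168 − 3x_{Largo} − x_{Nadir}) − 35x_{Largo}.
∂π/∂x_{Largo} = 133 − 6x_{Largo} − x_{Nadir} = 0 ⇒ x_{Largo} = 133/6 − (1/6)x_{Nadir}.
Similarly x_{Nadir} = 119/6 − (1/6)x_{Largo}.
Plugging x_{Nadir} into Largo's best response: x_{Largo} = 133/6 − (1/6)(119/6 − (1/6)x_{Largo}) ⇒ (35/36)x_{Largo} = 679/36, so x_{Largo} = 19.4.
Then x_{Nadir} = 119/6 − (1/6)·19.4 = 16.6.

19.4, 16.6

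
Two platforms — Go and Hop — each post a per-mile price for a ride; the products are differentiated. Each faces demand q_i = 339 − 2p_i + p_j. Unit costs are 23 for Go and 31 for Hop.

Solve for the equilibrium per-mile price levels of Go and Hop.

Go's profit: π = (p_{Go} − 23)(339 − 2p_{Go} + p_{Hop}).
∂π/∂p_{Go} = 385 − 4p_{Go} + p_{Hop} = 0 ⇒ p_{Go} = 96.25 + 0.25p_{Hop}.
Similarly p_{Hop} = 100.25 + 0.25p_{Go}.
Solving the two reaction functions simultaneously: (1 − (0.25)(0.25))p_{Go} = 96.25 + 0.25·100.25, so 0.9375p_{Go} = 121.3125 and p_{Go} = 129.4.
Then p_{Hop} = 100.25 + 0.25·129.4 = 132.6.

129.4, 132.6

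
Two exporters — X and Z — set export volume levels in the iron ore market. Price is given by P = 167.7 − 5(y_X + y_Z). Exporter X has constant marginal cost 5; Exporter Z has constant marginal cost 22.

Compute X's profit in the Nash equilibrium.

717.602

Exporter X's profit: π = y_X(167.7 − 5(y_X + y_Z)) − 5y_X.
∂π/∂y_X = 162.7 − 10y_X − 5y_Z = 0, so y_X = 16.27 − 0.5y_Z.
By the same steps for Z: y_Z = 14.57 − 0.5y_X.
Plugging y_Z into X's best response: y_X = 16.27 − 0.5(14.57 − 0.5y_X) ⇒ 0.75y_X = 8.985, so y_X = 11.98.
Then y_Z = 14.57 − 0.5·11.98 = 8.58.
Price P = 167.7 − 5·20.56 = 64.9.
X's profit: (64.9 − 5)·11.98 = 717.602.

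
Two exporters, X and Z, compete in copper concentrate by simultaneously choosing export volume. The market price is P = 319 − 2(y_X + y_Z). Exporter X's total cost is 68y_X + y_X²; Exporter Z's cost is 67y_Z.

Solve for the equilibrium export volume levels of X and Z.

Exporter X's profit: π = y_X(319 − 2(y_X + y_Z)) − 68y_X − y_X².
∂π/∂y_X = 251 − 6y_X − 2y_Z = 0, so y_X = 251/6 − (1/3)y_Z.
For Z: ∂π/∂y_Z = 252 − 4y_Z − 2y_X = 0 ⇒ y_Z = 63 − 0.5y_X.
Substituting the second reaction function into the first: y_X = 251/6 − (1/3)(63 − 0.5y_X), which gives (5/6)y_X = 125/6 ⇒ y_X = 25.
Then y_Z = 63 − 0.5·25 = 50.5.

25, 50.5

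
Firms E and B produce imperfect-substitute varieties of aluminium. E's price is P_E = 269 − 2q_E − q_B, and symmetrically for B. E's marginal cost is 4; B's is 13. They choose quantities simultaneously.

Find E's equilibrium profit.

Firm E's profit: π = q_E(269 − 2q_E − q_B) − 4q_E.
∂π/∂q_E = 265 − 4q_E − q_B = 0 ⇒ q_E = 66.25 − 0.25q_B.
Similarly q_B = 64 − 0.25q_E.
Solving the two reaction functions simultaneously: (1 − (−0.25)(−0.25))q_E = 66.25 − 0.25·64, so 0.9375q_E = 50.25 and q_E = 53.6.
Then q_B = 64 − 0.25·53.6 = 50.6.
P_E = 269 − 2·53.6 − 50.6 = 111.2.
Profit = (111.2 − 4)·53.6 = 5745.92.

5745.92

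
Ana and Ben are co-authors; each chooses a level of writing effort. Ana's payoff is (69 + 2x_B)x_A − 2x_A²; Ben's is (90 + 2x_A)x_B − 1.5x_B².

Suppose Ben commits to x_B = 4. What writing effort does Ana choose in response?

Expanding Ana's payoff: 69x_A + 2x_Bx_A − 2x_A².
∂π/∂x_A = 69 + 2x_B − 4x_A = 0, so x_A = 17.25 + 0.5x_B.
At x_B = 4: x_A = 17.25 + 0.5·4 = 19.25.

19.25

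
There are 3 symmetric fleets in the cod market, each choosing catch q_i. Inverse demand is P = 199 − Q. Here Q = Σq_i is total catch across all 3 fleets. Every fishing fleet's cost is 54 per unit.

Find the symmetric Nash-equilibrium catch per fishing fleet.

A representative fishing fleet's profit is π_i = q_i(199 − Q) − 54q_i, with Q = q_i + Σ_{j≠i} q_j.
First-order condition: 145 − 2q_i − Σ_{j≠i} q_j = 0.
In a symmetric equilibrium every fishing fleet chooses the same q, so Σ_{j≠i} q_j = 2q. The condition becomes 145 − 4q = 0, giving q = 145/4 = 36.25.

36.25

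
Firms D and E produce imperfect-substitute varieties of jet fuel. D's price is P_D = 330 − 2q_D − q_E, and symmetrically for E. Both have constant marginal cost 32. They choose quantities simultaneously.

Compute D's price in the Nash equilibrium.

151.2

Firm D's profit: π = q_D(330 − 2q_D − q_E) − 32q_D.
∂π/∂q_D = 298 − 4q_D − q_E = 0 ⇒ q_D = 74.5 − 0.25q_E.
The game is symmetric, so in equilibrium q_E = q_D: the reaction function gives 1.25q_D = 74.5, hence q_D = 59.6.
P_D = 330 − 2·59.6 − 59.6 = 151.2.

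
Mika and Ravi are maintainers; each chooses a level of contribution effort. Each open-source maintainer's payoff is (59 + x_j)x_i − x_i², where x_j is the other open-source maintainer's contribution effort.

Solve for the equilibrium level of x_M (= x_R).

Mika's payoff is (59 + x_R)x_M − x_M².
∂π/∂x_M = 59 + x_R − 2x_M = 0, so x_M = 29.5 + 0.5x_R.
The game is symmetric, so in equilibrium x_R = x_M: the reaction function gives 0.5x_M = 29.5, hence x_M = 59.

59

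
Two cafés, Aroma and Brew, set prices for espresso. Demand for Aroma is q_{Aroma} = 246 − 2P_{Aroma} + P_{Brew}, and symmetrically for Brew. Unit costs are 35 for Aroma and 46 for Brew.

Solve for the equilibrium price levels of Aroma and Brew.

106.8, 111.2

Aroma's profit: π = (P_{Aroma} − 35)(246 − 2P_{Aroma} + P_{Brew}).
∂π/∂P_{Aroma} = 316 − 4P_{Aroma} + P_{Brew} = 0 ⇒ P_{Aroma} = 79 + 0.25P_{Brew}.
Similarly P_{Brew} = 84.5 + 0.25P_{Aroma}.
Substituting the second reaction function into the first: P_{Aroma} = 79 + 0.25(84.5 + 0.25P_{Aroma}), which gives 0.9375P_{Aroma} = 100.125 ⇒ P_{Aroma} = 106.8.
Then P_{Brew} = 84.5 + 0.25·106.8 = 111.2.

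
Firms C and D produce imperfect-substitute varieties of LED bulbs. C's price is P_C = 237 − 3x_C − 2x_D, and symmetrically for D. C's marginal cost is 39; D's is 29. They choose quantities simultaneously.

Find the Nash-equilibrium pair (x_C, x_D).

Firm C's profit: π = x_C(237 − 3x_C − 2x_D) − 39x_C.
∂π/∂x_C = 198 − 6x_C − 2x_D = 0 ⇒ x_C = 33 − (1/3)x_D.
Similarly x_D = 104/3 − (1/3)x_C.
Plugging x_D into C's best response: x_C = 33 − (1/3)(104/3 − (1/3)x_C) ⇒ (8/9)x_C = 193/9, so x_C = 24.125.
Then x_D = 104/3 − (1/3)·24.125 = 26.625.

24.125, 26.625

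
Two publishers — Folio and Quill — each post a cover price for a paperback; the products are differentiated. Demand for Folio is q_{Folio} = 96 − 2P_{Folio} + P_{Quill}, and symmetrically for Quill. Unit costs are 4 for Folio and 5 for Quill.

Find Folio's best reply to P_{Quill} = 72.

Folio's profit: π = (P_{Folio} − 4)(96 − 2P_{Folio} + P_{Quill}).
∂π/∂P_{Folio} = 104 − 4P_{Folio} + P_{Quill} = 0 ⇒ P_{Folio} = 26 + 0.25P_{Quill}.
At P_{Quill} = 72: P_{Folio} = 26 + 0.25·72 = 44.

44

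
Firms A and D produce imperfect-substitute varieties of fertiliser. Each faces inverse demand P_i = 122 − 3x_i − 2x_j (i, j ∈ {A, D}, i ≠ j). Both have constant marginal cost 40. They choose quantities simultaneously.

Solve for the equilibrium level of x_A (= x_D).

10.25

Firm A's profit: π = x_A(122 − 3x_A − 2x_D) − 40x_A.
∂π/∂x_A = 82 − 6x_A − 2x_D = 0 ⇒ x_A = 41/3 − (1/3)x_D.
The game is symmetric, so in equilibrium x_D = x_A: the reaction function gives (4/3)x_A = 41/3, hence x_A = 10.25.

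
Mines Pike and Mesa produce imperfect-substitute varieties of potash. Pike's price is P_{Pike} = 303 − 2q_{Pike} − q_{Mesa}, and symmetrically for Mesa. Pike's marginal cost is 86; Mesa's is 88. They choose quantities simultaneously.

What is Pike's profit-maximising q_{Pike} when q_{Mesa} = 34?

Mine Pike's profit: π = q_{Pike}(303 − 2q_{Pike} − q_{Mesa}) − 86q_{Pike}.
∂π/∂q_{Pike} = 217 − 4q_{Pike} − q_{Mesa} = 0 ⇒ q_{Pike} = 54.25 − 0.25q_{Mesa}.
At q_{Mesa} = 34: q_{Pike} = 54.25 − 0.25·34 = 45.75.

45.75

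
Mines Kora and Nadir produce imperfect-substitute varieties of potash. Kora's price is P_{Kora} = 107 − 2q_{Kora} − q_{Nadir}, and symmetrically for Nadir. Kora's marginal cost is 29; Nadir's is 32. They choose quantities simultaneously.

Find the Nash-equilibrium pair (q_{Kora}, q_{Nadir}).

Mine Kora's profit: π = q_{Kora}(107 − 2q_{Kora} − q_{Nadir}) − 29q_{Kora}.
∂π/∂q_{Kora} = 78 − 4q_{Kora} − q_{Nadir} = 0 ⇒ q_{Kora} = 19.5 − 0.25q_{Nadir}.
Similarly q_{Nadir} = 18.75 − 0.25q_{Kora}.
Substituting the second reaction function into the first: q_{Kora} = 19.5 − 0.25(18.75 − 0.25q_{Kora}), which gives 0.9375q_{Kora} = 14.8125 ⇒ q_{Kora} = 15.8.
Then q_{Nadir} = 18.75 − 0.25·15.8 = 14.8.

15.8, 14.8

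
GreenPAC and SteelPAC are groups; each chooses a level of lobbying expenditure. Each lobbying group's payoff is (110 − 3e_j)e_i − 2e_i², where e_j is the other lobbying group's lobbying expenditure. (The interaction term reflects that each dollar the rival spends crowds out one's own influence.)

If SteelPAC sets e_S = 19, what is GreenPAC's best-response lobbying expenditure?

GreenPAC's payoff is (110 − 3e_S)e_G − 2e_G².
∂π/∂e_G = 110 − 3e_S − 4e_G = 0, so e_G = 27.5 − 0.75e_S.
At e_S = 19: e_G = 27.5 − 0.75·19 = 13.25.

13.25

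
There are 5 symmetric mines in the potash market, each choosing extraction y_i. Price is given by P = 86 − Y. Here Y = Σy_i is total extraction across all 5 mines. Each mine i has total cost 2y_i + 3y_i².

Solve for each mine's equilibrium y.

A representative mine's profit is π_i = y_i(86 − Y) − 2y_i − 3y_i², with Y = y_i + Σ_{j≠i} y_j.
First-order condition: 84 − 8y_i − Σ_{j≠i} y_j = 0.
In a symmetric equilibrium every mine chooses the same y, so Σ_{j≠i} y_j = 4y. The condition becomes 84 − 12y = 0, giving y = 84/12 = 7.

7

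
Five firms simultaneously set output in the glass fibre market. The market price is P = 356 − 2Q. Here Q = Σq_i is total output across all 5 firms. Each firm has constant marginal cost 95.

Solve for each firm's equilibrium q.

A representative firm's profit is π_i = q_i(356 − 2Q) − 95q_i, with Q = q_i + Σ_{j≠i} q_j.
First-order condition: 261 − 4q_i − 2Σ_{j≠i} q_j = 0.
Imposing symmetry (q_j = q for all j) turns Σ_{j≠i} q_j into 4q, so 261 = 12q and q = 21.75.

21.75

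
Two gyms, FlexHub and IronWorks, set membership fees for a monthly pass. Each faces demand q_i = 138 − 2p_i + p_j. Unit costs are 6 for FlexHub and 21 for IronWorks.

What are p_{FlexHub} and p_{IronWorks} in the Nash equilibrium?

52, 58

FlexHub's profit: π = (p_{FlexHub} − 6)(138 − 2p_{FlexHub} + p_{IronWorks}).
∂π/∂p_{FlexHub} = 150 − 4p_{FlexHub} + p_{IronWorks} = 0 ⇒ p_{FlexHub} = 37.5 + 0.25p_{IronWorks}.
Similarly p_{IronWorks} = 45 + 0.25p_{FlexHub}.
Plugging p_{IronWorks} into FlexHub's best response: p_{FlexHub} = 37.5 + 0.25(45 + 0.25p_{FlexHub}) ⇒ 0.9375p_{FlexHub} = 48.75, so p_{FlexHub} = 52.
Then p_{IronWorks} = 45 + 0.25·52 = 58.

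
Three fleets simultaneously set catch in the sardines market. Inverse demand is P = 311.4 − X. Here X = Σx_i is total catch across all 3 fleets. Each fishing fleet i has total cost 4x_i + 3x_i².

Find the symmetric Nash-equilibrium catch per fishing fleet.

A representative fishing fleet's profit is π_i = x_i(311.4 − X) − 4x_i − 3x_i², with X = x_i + Σ_{j≠i} x_j.
First-order condition: 307.4 − 8x_i − Σ_{j≠i} x_j = 0.
With identical fishing fleets, set every x_j = x: then 307.4 − 8x − 2x = 0, i.e. x = 307.4/10 = 30.74.

30.74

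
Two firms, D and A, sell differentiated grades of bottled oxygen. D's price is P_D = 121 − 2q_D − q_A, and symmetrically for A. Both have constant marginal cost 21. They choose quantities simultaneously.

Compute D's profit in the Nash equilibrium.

800

Firm D's profit: π = q_D(121 − 2q_D − q_A) − 21q_D.
∂π/∂q_D = 100 − 4q_D − q_A = 0 ⇒ q_D = 25 − 0.25q_A.
The game is symmetric, so in equilibrium q_A = q_D: the reaction function gives 1.25q_D = 25, hence q_D = 20.
P_D = 121 − 2·20 − 20 = 61.
Profit = (61 − 21)·20 = 800.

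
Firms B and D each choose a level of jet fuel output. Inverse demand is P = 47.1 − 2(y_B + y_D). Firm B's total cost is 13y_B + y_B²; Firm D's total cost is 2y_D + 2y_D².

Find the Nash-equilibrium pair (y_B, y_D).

4.15, 4.6

Firm B's profit: π = y_B(47.1 − 2(y_B + y_D)) − 13y_B − y_B².
∂π/∂y_B = 34.1 − 6y_B − 2y_D = 0, so y_B = 341/60 − (1/3)y_D.
For D: ∂π/∂y_D = 45.1 − 8y_D − 2y_B = 0 ⇒ y_D = 5.6375 − 0.25y_B.
Solving the two reaction functions simultaneously: (1 − (−1/3)(−0.25))y_B = 341/60 − (1/3)·5.6375, so (11/12)y_B = 913/240 and y_B = 4.15.
Then y_D = 5.6375 − 0.25·4.15 = 4.6.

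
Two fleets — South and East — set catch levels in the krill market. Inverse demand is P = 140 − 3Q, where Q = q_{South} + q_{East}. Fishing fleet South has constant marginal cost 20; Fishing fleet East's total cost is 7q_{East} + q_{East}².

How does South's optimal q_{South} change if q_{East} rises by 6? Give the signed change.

-3

Fishing fleet South's profit: π = q_{South}(140 − 3(q_{South} + q_{East})) − 20q_{South}.
∂π/∂q_{South} = 120 − 6q_{South} − 3q_{East} = 0, so q_{South} = 20 − 0.5q_{East}.
The reaction-function slope is −0.5, so a 6-unit rise in q_{East} moves q_{South} by −0.5 × 6 = −3. South's best response falls — the actions are strategic substitutes.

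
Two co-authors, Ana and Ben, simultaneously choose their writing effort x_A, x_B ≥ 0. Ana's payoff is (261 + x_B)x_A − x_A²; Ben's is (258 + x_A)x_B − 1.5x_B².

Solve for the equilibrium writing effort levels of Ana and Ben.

208.2, 155.4

Expanding Ana's payoff: 261x_A + x_Bx_A − x_A².
∂π/∂x_A = 261 + x_B − 2x_A = 0, so x_A = 130.5 + 0.5x_B.
Likewise for Ben: x_B = 86 + (1/3)x_A.
Substituting the second reaction function into the first: x_A = 130.5 + 0.5(86 + (1/3)x_A), which gives (5/6)x_A = 173.5 ⇒ x_A = 208.2.
Then x_B = 86 + (1/3)·208.2 = 155.4.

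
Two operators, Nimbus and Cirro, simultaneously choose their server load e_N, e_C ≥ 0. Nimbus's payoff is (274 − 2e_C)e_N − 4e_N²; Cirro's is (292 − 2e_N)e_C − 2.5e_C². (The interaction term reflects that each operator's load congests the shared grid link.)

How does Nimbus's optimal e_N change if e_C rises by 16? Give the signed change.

Expanding Nimbus's payoff: 274e_N − 2e_Ce_N − 4e_N².
∂π/∂e_N = 274 − 2e_C − 8e_N = 0, so e_N = 34.25 − 0.25e_C.
The reaction-function slope is −0.25, so a 16-unit rise in e_C moves e_N by −0.25 × 16 = −4. Nimbus's best response falls — the actions are strategic substitutes.

-4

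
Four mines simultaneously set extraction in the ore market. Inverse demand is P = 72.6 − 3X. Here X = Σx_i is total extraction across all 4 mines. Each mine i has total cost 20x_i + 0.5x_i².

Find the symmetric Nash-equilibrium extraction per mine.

3.2875

A representative mine's profit is π_i = x_i(72.6 − 3X) − 20x_i − 0.5x_i², with X = x_i + Σ_{j≠i} x_j.
First-order condition: 52.6 − 7x_i − 3Σ_{j≠i} x_j = 0.
With identical mines, set every x_j = x: then 52.6 − 7x − 9x = 0, i.e. x = 52.6/16 = 3.2875.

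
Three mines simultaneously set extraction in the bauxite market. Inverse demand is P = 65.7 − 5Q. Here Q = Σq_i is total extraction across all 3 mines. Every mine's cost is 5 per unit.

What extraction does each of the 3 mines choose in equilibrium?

3.035

A representative mine's profit is π_i = q_i(65.7 − 5Q) − 5q_i, with Q = q_i + Σ_{j≠i} q_j.
First-order condition: 60.7 − 10q_i − 5Σ_{j≠i} q_j = 0.
In a symmetric equilibrium every mine chooses the same q, so Σ_{j≠i} q_j = 2q. The condition becomes 60.7 − 20q = 0, giving q = 60.7/20 = 3.035.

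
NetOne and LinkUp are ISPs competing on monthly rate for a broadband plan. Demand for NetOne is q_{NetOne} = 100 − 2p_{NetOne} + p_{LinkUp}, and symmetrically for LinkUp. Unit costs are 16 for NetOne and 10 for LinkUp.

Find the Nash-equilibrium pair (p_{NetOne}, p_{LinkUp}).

NetOne's profit: π = (p_{NetOne} − 16)(100 − 2p_{NetOne} + p_{LinkUp}).
∂π/∂p_{NetOne} = 132 − 4p_{NetOne} + p_{LinkUp} = 0 ⇒ p_{NetOne} = 33 + 0.25p_{LinkUp}.
Similarly p_{LinkUp} = 30 + 0.25p_{NetOne}.
Solving the two reaction functions simultaneously: (1 − (0.25)(0.25))p_{NetOne} = 33 + 0.25·30, so 0.9375p_{NetOne} = 40.5 and p_{NetOne} = 43.2.
Then p_{LinkUp} = 30 + 0.25·43.2 = 40.8.

43.2, 40.8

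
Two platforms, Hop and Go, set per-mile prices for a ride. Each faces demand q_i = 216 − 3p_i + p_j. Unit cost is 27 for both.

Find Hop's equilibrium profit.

3149.28

Hop's profit: π = (p_{Hop} − 27)(216 − 3p_{Hop} + p_{Go}).
∂π/∂p_{Hop} = 297 − 6p_{Hop} + p_{Go} = 0 ⇒ p_{Hop} = 49.5 + (1/6)p_{Go}.
The game is symmetric, so in equilibrium p_{Go} = p_{Hop}: the reaction function gives (5/6)p_{Hop} = 49.5, hence p_{Hop} = 59.4.
q_{Hop} = 216 − 3·59.4 + 59.4 = 97.2.
Profit = (59.4 − 27)·97.2 = 3149.28.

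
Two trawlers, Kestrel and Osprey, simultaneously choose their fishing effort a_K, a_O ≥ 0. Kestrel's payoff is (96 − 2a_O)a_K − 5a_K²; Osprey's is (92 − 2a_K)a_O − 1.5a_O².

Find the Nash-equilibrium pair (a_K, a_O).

Expanding Kestrel's payoff: 96a_K − 2a_Oa_K − 5a_K².
∂π/∂a_K = 96 − 2a_O − 10a_K = 0, so a_K = 9.6 − 0.2a_O.
Likewise for Osprey: a_O = 92/3 − (2/3)a_K.
Substituting the second reaction function into the first: a_K = 9.6 − 0.2(92/3 − (2/3)a_K), which gives (13/15)a_K = 52/15 ⇒ a_K = 4.
Then a_O = 92/3 − (2/3)·4 = 28.

4, 28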